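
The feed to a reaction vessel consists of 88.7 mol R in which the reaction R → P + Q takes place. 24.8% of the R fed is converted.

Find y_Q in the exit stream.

R reacted = 0.248 × 88.7 = 22 mol; ν_R = −1, so ξ = 22/1 = 22 mol.
Outlet amounts (n = n₀ + ν ξ):
  R: 88.7 − 1(22) = 66.7
  P: 0 + 1(22) = 22
  Q: 0 + 1(22) = 22
Total out = 110.7 mol; y_Q = 22 / 110.7 = 0.1987.

0.199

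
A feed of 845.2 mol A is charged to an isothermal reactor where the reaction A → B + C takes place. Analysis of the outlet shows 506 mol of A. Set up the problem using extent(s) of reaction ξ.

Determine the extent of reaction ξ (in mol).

ξ = 339 mol

For A: n = n₀ − 1ξ → 506 = 845.2 − 1ξ, giving ξ = 339.2 mol.
Outlet amounts (n = n₀ + ν ξ):
  A: 845.2 − 1(339.2) = 506
  B: 0 + 1(339.2) = 339.2
  C: 0 + 1(339.2) = 339.2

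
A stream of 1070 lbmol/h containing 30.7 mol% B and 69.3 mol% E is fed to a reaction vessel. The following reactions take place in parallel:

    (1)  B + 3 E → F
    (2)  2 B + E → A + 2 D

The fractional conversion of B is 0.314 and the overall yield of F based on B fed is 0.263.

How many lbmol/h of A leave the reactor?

Yield of F: 1ξ₁ / 328.5 = 0.263 → ξ₁ = 86.39 lbmol/h.
Conversion of B: 1ξ₁ + 2ξ₂ = 0.314 × 328.5 = 103.1 → ξ₂ = 8.376 lbmol/h.
Outlet amounts (n = n₀ + Σ ν·ξ):
  B: 328.5 − 1(86.39) − 2(8.376) = 225.3
  E: 741.5 − 3(86.39) − 1(8.376) = 474
  F: 0 + 1(86.39) = 86.39
  A: 0 + 1(8.376) = 8.376
  D: 0 + 2(8.376) = 16.75

8.38 lbmol/h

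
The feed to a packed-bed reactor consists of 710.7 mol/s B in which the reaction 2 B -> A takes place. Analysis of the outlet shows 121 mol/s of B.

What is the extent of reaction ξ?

For B: n = n₀ − 2ξ → 121 = 710.7 − 2ξ, giving ξ = 294.9 mol/s.
Outlet amounts (n = n₀ + ν ξ):
  B: 710.7 − 2(294.9) = 121
  A: 0 + 1(294.9) = 294.9

ξ = 295 mol/s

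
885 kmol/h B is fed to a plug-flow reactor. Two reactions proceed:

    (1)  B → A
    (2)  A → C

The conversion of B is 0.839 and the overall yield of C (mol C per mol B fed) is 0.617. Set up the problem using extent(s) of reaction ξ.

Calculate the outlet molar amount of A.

196 kmol/h

Conversion of B: B consumed = 1ξ₁ = 0.839 × 885 → ξ₁ = 742.5 kmol/h.
Yield of C: 1ξ₂ / 885 = 0.617 → ξ₂ = 546 kmol/h.
Outlet amounts (n = n₀ + Σ ν·ξ):
  B: 885 − 1(742.5) = 142.5
  A: 0 + 1(742.5) − 1(546) = 196.5
  C: 0 + 1(546) = 546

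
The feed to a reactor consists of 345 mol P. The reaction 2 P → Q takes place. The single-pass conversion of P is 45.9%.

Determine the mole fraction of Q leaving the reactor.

P reacted = 0.459 × 345 = 158.4 mol; ν_P = −2, so ξ = 158.4/2 = 79.18 mol.
Outlet amounts (n = n₀ + ν ξ):
  P: 345 − 2(79.18) = 186.6
  Q: 0 + 1(79.18) = 79.18
Total out = 265.8 mol; y_Q = 79.18 / 265.8 = 0.2979.

0.298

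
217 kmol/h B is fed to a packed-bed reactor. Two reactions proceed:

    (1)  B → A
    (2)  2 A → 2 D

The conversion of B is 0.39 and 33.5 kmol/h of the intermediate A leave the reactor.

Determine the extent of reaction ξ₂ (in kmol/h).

Conversion of B: B consumed = 1ξ₁ = 0.39 × 217 → ξ₁ = 84.63 kmol/h.
A balance: n_A = 0 + 1ξ₁ − 2ξ₂ = 33.5 → ξ₂ = (1·84.63 − 33.5)/2 = 25.57 kmol/h.
Outlet amounts (n = n₀ + Σ ν·ξ):
  B: 217 − 1(84.63) = 132.4
  A: 0 + 1(84.63) − 2(25.57) = 33.5
  D: 0 + 2(25.57) = 51.13

ξ₂ = 25.6 kmol/h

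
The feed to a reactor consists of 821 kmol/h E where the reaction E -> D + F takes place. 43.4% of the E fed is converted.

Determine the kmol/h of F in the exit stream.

E reacted = 0.434 × 821 = 356.3 kmol/h; ν_E = −1, so ξ = 356.3/1 = 356.3 kmol/h.
Outlet amounts (n = n₀ + ν ξ):
  E: 821 − 1(356.3) = 464.7
  D: 0 + 1(356.3) = 356.3
  F: 0 + 1(356.3) = 356.3

356 kmol/h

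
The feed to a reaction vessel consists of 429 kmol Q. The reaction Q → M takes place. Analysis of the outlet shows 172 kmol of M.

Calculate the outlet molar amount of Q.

257 kmol

For M: n = n₀ + 1ξ → 172 = 0 + 1ξ, giving ξ = 172 kmol.
Outlet amounts (n = n₀ + ν ξ):
  Q: 429 − 1(172) = 257
  M: 0 + 1(172) = 172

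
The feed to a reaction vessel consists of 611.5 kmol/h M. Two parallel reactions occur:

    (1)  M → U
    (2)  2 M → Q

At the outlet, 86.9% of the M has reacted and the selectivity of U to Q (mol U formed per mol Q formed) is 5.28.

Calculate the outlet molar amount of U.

Conversion of M: M consumed = 0.869 × 611.5 = 531.4 kmol/h = 1ξ₁ + 2ξ₂.
Selectivity: 1ξ₁ / (1ξ₂) = 5.28 → ξ₁ = 5.28 ξ₂.
Substitute: (1·5.28 + 2) ξ₂ = 531.4 → ξ₂ = 72.99 kmol/h, ξ₁ = 385.4 kmol/h.
Outlet amounts (n = n₀ + Σ ν·ξ):
  M: 611.5 − 1(385.4) − 2(72.99) = 80.11
  U: 0 + 1(385.4) = 385.4
  Q: 0 + 1(72.99) = 72.99

385 kmol/h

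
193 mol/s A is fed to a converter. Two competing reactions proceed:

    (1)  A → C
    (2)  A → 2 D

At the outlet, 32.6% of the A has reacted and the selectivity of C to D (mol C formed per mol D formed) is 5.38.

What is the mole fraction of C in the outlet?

0.29

Conversion of A: A consumed = 0.326 × 193 = 62.92 mol/s = 1ξ₁ + 1ξ₂.
Selectivity: 1ξ₁ / (2ξ₂) = 5.38 → ξ₁ = 10.76 ξ₂.
Substitute: (1·10.76 + 1) ξ₂ = 62.92 → ξ₂ = 5.35 mol/s, ξ₁ = 57.57 mol/s.
Outlet amounts (n = n₀ + Σ ν·ξ):
  A: 193 − 1(57.57) − 1(5.35) = 130.1
  C: 0 + 1(57.57) = 57.57
  D: 0 + 2(5.35) = 10.7
Total out = 198.4 mol/s; y_C = 57.57 / 198.4 = 0.2902.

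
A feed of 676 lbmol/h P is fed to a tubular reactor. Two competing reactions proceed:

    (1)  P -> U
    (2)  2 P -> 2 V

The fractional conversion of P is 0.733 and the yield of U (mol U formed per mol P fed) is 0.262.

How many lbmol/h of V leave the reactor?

Yield of U: 1ξ₁ / 676 = 0.262 → ξ₁ = 177.1 lbmol/h.
Conversion of P: 1ξ₁ + 2ξ₂ = 0.733 × 676 = 495.5 → ξ₂ = 159.2 lbmol/h.
Outlet amounts (n = n₀ + Σ ν·ξ):
  P: 676 − 1(177.1) − 2(159.2) = 180.5
  U: 0 + 1(177.1) = 177.1
  V: 0 + 2(159.2) = 318.4

318 lbmol/h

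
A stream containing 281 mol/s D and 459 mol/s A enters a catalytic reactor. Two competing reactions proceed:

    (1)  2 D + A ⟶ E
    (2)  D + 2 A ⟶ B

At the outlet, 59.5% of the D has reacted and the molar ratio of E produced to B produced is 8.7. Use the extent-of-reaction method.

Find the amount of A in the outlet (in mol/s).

Conversion of D: D consumed = 0.595 × 281 = 167.2 mol/s = 2ξ₁ + 1ξ₂.
Selectivity: 1ξ₁ / (1ξ₂) = 8.7 → ξ₁ = 8.7 ξ₂.
Substitute: (2·8.7 + 1) ξ₂ = 167.2 → ξ₂ = 9.087 mol/s, ξ₁ = 79.05 mol/s.
Outlet amounts (n = n₀ + Σ ν·ξ):
  D: 281 − 2(79.05) − 1(9.087) = 113.8
  A: 459 − 1(79.05) − 2(9.087) = 361.8
  E: 0 + 1(79.05) = 79.05
  B: 0 + 1(9.087) = 9.087

362 mol/s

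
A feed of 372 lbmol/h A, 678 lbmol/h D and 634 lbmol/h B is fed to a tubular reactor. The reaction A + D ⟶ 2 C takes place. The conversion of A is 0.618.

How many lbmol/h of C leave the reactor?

A reacted = 0.618 × 372 = 229.9 lbmol/h; ν_A = −1, so ξ = 229.9/1 = 229.9 lbmol/h.
Outlet amounts (n = n₀ + ν ξ):
  A: 372 − 1(229.9) = 142.1
  D: 678 − 1(229.9) = 448.1
  C: 0 + 2(229.9) = 459.8
  B: 634 (inert)

460 lbmol/h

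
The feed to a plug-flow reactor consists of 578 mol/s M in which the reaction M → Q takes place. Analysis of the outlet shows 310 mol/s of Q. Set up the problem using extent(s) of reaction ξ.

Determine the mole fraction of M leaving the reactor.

For Q: n = n₀ + 1ξ → 310 = 0 + 1ξ, giving ξ = 310 mol/s.
Outlet amounts (n = n₀ + ν ξ):
  M: 578 − 1(310) = 268
  Q: 0 + 1(310) = 310
Total out = 578 mol/s; y_M = 268 / 578 = 0.4637.

0.464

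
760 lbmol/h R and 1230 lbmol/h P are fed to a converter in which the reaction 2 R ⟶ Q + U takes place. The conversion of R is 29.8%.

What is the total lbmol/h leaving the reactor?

R reacted = 0.298 × 760 = 226.5 lbmol/h; ν_R = −2, so ξ = 226.5/2 = 113.2 lbmol/h.
Outlet amounts (n = n₀ + ν ξ):
  R: 760 − 2(113.2) = 533.5
  Q: 0 + 1(113.2) = 113.2
  U: 0 + 1(113.2) = 113.2
  P: 1230 (inert)
Total out = 533.5 + 113.2 + 113.2 + 1230 = 1990 lbmol/h.

1990 lbmol/h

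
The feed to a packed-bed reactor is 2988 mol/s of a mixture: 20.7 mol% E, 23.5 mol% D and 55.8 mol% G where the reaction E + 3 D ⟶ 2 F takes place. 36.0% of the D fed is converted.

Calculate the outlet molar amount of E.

534 mol/s

D reacted = 0.36 × 702.2 = 252.8 mol/s; ν_D = −3, so ξ = 252.8/3 = 84.26 mol/s.
Outlet amounts (n = n₀ + ν ξ):
  E: 618.5 − 1(84.26) = 534.3
  D: 702.2 − 3(84.26) = 449.4
  F: 0 + 2(84.26) = 168.5
  G: 1667 (inert)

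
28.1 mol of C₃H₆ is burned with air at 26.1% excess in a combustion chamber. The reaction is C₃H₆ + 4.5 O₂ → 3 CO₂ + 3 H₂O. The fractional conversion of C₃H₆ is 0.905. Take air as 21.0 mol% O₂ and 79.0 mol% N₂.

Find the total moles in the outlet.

800 mol

Stoichiometric O₂ = 4.5 × 28.1 = 126.5 mol; O₂ fed = 126.5 × 1.261 = 159.5 mol.
N₂ fed = 159.5 × 79/21 = 599.8 mol.
Fuel reacted = 0.905 × 28.1 → ξ = 25.43 mol.
Outlet (n = n₀ + ν ξ):
  C₃H₆: 28.1 − 1(25.43) = 2.669
  O₂: 159.5 − 4.5(25.43) = 45.02
  N₂: 599.8 (inert)
  CO₂: 0 + 3(25.43) = 76.29
  H₂O: 0 + 3(25.43) = 76.29
Total out = 2.669 + 45.02 + 599.8 + 76.29 + 76.29 = 800.1 mol.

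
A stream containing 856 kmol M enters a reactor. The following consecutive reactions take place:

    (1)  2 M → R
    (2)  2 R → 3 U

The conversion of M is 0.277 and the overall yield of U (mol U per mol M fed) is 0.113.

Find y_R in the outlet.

0.0703

Conversion of M: M consumed = 2ξ₁ = 0.277 × 856 → ξ₁ = 118.6 kmol.
Yield of U: 3ξ₂ / 856 = 0.113 → ξ₂ = 32.24 kmol.
Outlet amounts (n = n₀ + Σ ν·ξ):
  M: 856 − 2(118.6) = 618.9
  R: 0 + 1(118.6) − 2(32.24) = 54.07
  U: 0 + 3(32.24) = 96.73
Total out = 769.7 kmol; y_R = 54.07 / 769.7 = 0.07025.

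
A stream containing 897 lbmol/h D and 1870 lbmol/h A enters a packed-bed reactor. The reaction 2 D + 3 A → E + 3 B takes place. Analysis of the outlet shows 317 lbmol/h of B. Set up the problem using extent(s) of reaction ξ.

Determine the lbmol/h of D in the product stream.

686 lbmol/h

For B: n = n₀ + 3ξ → 317 = 0 + 3ξ, giving ξ = 105.7 lbmol/h.
Outlet amounts (n = n₀ + ν ξ):
  D: 897 − 2(105.7) = 685.7
  A: 1870 − 3(105.7) = 1553
  E: 0 + 1(105.7) = 105.7
  B: 0 + 3(105.7) = 317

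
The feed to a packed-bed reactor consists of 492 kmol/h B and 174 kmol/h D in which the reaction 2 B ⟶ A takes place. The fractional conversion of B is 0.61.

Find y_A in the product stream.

B reacted = 0.61 × 492 = 300.1 kmol/h; ν_B = −2, so ξ = 300.1/2 = 150.1 kmol/h.
Outlet amounts (n = n₀ + ν ξ):
  B: 492 − 2(150.1) = 191.9
  A: 0 + 1(150.1) = 150.1
  D: 174 (inert)
Total out = 515.9 kmol/h; y_A = 150.1 / 515.9 = 0.2908.

0.291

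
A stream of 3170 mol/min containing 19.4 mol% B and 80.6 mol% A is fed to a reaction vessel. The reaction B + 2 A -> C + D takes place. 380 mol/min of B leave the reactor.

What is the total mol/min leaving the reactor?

For B: n = n₀ − 1ξ → 380 = 615 − 1ξ, giving ξ = 235 mol/min.
Outlet amounts (n = n₀ + ν ξ):
  B: 615 − 1(235) = 380
  A: 2555 − 2(235) = 2085
  C: 0 + 1(235) = 235
  D: 0 + 1(235) = 235
Total out = 380 + 2085 + 235 + 235 = 2935 mol/min.

2940 mol/min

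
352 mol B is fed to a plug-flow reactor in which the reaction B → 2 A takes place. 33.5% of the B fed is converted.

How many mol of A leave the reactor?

236 mol

B reacted = 0.335 × 352 = 117.9 mol; ν_B = −1, so ξ = 117.9/1 = 117.9 mol.
Outlet amounts (n = n₀ + ν ξ):
  B: 352 − 1(117.9) = 234.1
  A: 0 + 2(117.9) = 235.8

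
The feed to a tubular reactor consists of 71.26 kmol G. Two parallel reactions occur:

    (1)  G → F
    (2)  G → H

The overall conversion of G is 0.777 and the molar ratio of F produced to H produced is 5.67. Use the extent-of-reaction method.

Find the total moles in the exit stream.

71.3 kmol

Conversion of G: G consumed = 0.777 × 71.26 = 55.37 kmol = 1ξ₁ + 1ξ₂.
Selectivity: 1ξ₁ / (1ξ₂) = 5.67 → ξ₁ = 5.67 ξ₂.
Substitute: (1·5.67 + 1) ξ₂ = 55.37 → ξ₂ = 8.301 kmol, ξ₁ = 47.07 kmol.
Outlet amounts (n = n₀ + Σ ν·ξ):
  G: 71.26 − 1(47.07) − 1(8.301) = 15.89
  F: 0 + 1(47.07) = 47.07
  H: 0 + 1(8.301) = 8.301
Total out = 15.89 + 47.07 + 8.301 = 71.26 kmol.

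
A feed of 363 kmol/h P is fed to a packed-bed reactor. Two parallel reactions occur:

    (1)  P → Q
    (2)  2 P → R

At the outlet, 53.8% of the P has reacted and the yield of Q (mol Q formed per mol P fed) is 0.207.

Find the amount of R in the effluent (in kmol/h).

60.1 kmol/h

Yield of Q: 1ξ₁ / 363 = 0.207 → ξ₁ = 75.14 kmol/h.
Conversion of P: 1ξ₁ + 2ξ₂ = 0.538 × 363 = 195.3 → ξ₂ = 60.08 kmol/h.
Outlet amounts (n = n₀ + Σ ν·ξ):
  P: 363 − 1(75.14) − 2(60.08) = 167.7
  Q: 0 + 1(75.14) = 75.14
  R: 0 + 1(60.08) = 60.08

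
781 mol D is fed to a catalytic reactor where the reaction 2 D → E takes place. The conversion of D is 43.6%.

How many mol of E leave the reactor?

170 mol

D reacted = 0.436 × 781 = 340.5 mol; ν_D = −2, so ξ = 340.5/2 = 170.3 mol.
Outlet amounts (n = n₀ + ν ξ):
  D: 781 − 2(170.3) = 440.5
  E: 0 + 1(170.3) = 170.3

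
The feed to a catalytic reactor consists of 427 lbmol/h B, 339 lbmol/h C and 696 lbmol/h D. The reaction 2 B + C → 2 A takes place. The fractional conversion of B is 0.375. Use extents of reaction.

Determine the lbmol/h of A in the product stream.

160 lbmol/h

B reacted = 0.375 × 427 = 160.1 lbmol/h; ν_B = −2, so ξ = 160.1/2 = 80.06 lbmol/h.
Outlet amounts (n = n₀ + ν ξ):
  B: 427 − 2(80.06) = 266.9
  C: 339 − 1(80.06) = 258.9
  A: 0 + 2(80.06) = 160.1
  D: 696 (inert)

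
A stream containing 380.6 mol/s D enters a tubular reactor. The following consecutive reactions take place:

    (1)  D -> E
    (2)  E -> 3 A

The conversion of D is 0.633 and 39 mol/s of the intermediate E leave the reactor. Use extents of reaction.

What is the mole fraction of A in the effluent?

Conversion of D: D consumed = 1ξ₁ = 0.633 × 380.6 → ξ₁ = 240.9 mol/s.
E balance: n_E = 0 + 1ξ₁ − 1ξ₂ = 39 → ξ₂ = (1·240.9 − 39)/1 = 201.9 mol/s.
Outlet amounts (n = n₀ + Σ ν·ξ):
  D: 380.6 − 1(240.9) = 139.7
  E: 0 + 1(240.9) − 1(201.9) = 39
  A: 0 + 3(201.9) = 605.8
Total out = 784.4 mol/s; y_A = 605.8 / 784.4 = 0.7722.

0.772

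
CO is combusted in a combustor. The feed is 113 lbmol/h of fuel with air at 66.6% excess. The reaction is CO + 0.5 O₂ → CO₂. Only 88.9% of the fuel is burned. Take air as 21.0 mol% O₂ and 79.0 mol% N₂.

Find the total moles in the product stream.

Stoichiometric O₂ = 0.5 × 113 = 56.5 lbmol/h; O₂ fed = 56.5 × 1.666 = 94.13 lbmol/h.
N₂ fed = 94.13 × 79/21 = 354.1 lbmol/h.
Fuel reacted = 0.889 × 113 → ξ = 100.5 lbmol/h.
Outlet (n = n₀ + ν ξ):
  CO: 113 − 1(100.5) = 12.54
  O₂: 94.13 − 0.5(100.5) = 43.9
  N₂: 354.1 (inert)
  CO₂: 0 + 1(100.5) = 100.5
Total out = 12.54 + 43.9 + 354.1 + 100.5 = 511 lbmol/h.

511 lbmol/h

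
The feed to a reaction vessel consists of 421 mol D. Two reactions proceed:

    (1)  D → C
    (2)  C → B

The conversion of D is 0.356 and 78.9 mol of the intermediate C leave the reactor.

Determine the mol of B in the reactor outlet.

71 mol

Conversion of D: D consumed = 1ξ₁ = 0.356 × 421 → ξ₁ = 149.9 mol.
C balance: n_C = 0 + 1ξ₁ − 1ξ₂ = 78.9 → ξ₂ = (1·149.9 − 78.9)/1 = 70.98 mol.
Outlet amounts (n = n₀ + Σ ν·ξ):
  D: 421 − 1(149.9) = 271.1
  C: 0 + 1(149.9) − 1(70.98) = 78.9
  B: 0 + 1(70.98) = 70.98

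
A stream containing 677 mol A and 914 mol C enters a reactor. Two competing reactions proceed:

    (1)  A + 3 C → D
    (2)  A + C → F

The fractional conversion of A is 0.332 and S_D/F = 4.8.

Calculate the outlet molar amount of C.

317 mol

Conversion of A: A consumed = 0.332 × 677 = 224.8 mol = 1ξ₁ + 1ξ₂.
Selectivity: 1ξ₁ / (1ξ₂) = 4.8 → ξ₁ = 4.8 ξ₂.
Substitute: (1·4.8 + 1) ξ₂ = 224.8 → ξ₂ = 38.75 mol, ξ₁ = 186 mol.
Outlet amounts (n = n₀ + Σ ν·ξ):
  A: 677 − 1(186) − 1(38.75) = 452.2
  C: 914 − 3(186) − 1(38.75) = 317.2
  D: 0 + 1(186) = 186
  F: 0 + 1(38.75) = 38.75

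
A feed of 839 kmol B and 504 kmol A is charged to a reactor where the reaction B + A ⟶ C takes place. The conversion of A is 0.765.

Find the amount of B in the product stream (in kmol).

453 kmol

A reacted = 0.765 × 504 = 385.6 kmol; ν_A = −1, so ξ = 385.6/1 = 385.6 kmol.
Outlet amounts (n = n₀ + ν ξ):
  B: 839 − 1(385.6) = 453.4
  A: 504 − 1(385.6) = 118.4
  C: 0 + 1(385.6) = 385.6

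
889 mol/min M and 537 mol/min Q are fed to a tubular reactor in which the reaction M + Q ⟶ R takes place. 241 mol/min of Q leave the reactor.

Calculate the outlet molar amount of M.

593 mol/min

For Q: n = n₀ − 1ξ → 241 = 537 − 1ξ, giving ξ = 296 mol/min.
Outlet amounts (n = n₀ + ν ξ):
  M: 889 − 1(296) = 593
  Q: 537 − 1(296) = 241
  R: 0 + 1(296) = 296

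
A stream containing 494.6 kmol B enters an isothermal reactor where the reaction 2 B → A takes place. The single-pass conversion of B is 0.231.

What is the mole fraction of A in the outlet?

B reacted = 0.231 × 494.6 = 114.3 kmol; ν_B = −2, so ξ = 114.3/2 = 57.13 kmol.
Outlet amounts (n = n₀ + ν ξ):
  B: 494.6 − 2(57.13) = 380.3
  A: 0 + 1(57.13) = 57.13
Total out = 437.5 kmol; y_A = 57.13 / 437.5 = 0.1306.

0.131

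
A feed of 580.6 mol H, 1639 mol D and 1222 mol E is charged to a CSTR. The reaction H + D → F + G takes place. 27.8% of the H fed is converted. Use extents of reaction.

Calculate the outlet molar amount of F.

H reacted = 0.278 × 580.6 = 161.4 mol; ν_H = −1, so ξ = 161.4/1 = 161.4 mol.
Outlet amounts (n = n₀ + ν ξ):
  H: 580.6 − 1(161.4) = 419.2
  D: 1639 − 1(161.4) = 1478
  F: 0 + 1(161.4) = 161.4
  G: 0 + 1(161.4) = 161.4
  E: 1222 (inert)

161 mol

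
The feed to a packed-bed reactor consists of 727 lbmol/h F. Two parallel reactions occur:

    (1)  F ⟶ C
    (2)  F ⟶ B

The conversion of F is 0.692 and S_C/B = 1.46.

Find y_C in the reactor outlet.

Conversion of F: F consumed = 0.692 × 727 = 503.1 lbmol/h = 1ξ₁ + 1ξ₂.
Selectivity: 1ξ₁ / (1ξ₂) = 1.46 → ξ₁ = 1.46 ξ₂.
Substitute: (1·1.46 + 1) ξ₂ = 503.1 → ξ₂ = 204.5 lbmol/h, ξ₁ = 298.6 lbmol/h.
Outlet amounts (n = n₀ + Σ ν·ξ):
  F: 727 − 1(298.6) − 1(204.5) = 223.9
  C: 0 + 1(298.6) = 298.6
  B: 0 + 1(204.5) = 204.5
Total out = 727 lbmol/h; y_C = 298.6 / 727 = 0.4107.

0.411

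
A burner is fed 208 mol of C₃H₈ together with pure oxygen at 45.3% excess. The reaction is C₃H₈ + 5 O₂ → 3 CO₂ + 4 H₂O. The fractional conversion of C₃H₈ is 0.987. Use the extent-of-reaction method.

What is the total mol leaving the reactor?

Stoichiometric O₂ = 5 × 208 = 1040 mol; O₂ fed = 1040 × 1.453 = 1511 mol.
Fuel reacted = 0.987 × 208 → ξ = 205.3 mol.
Outlet (n = n₀ + ν ξ):
  C₃H₈: 208 − 1(205.3) = 2.704
  O₂: 1511 − 5(205.3) = 484.6
  CO₂: 0 + 3(205.3) = 615.9
  H₂O: 0 + 4(205.3) = 821.2
Total out = 2.704 + 484.6 + 615.9 + 821.2 = 1924 mol.

1920 mol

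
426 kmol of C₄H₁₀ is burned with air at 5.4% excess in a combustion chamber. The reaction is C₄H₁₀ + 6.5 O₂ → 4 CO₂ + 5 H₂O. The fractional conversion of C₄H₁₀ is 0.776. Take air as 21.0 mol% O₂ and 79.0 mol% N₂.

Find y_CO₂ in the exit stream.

Stoichiometric O₂ = 6.5 × 426 = 2769 kmol; O₂ fed = 2769 × 1.054 = 2919 kmol.
N₂ fed = 2919 × 79/21 = 10980 kmol.
Fuel reacted = 0.776 × 426 → ξ = 330.6 kmol.
Outlet (n = n₀ + ν ξ):
  C₄H₁₀: 426 − 1(330.6) = 95.42
  O₂: 2919 − 6.5(330.6) = 769.8
  N₂: 10980 (inert)
  CO₂: 0 + 4(330.6) = 1322
  H₂O: 0 + 5(330.6) = 1653
Total out = 14820 kmol; y_CO₂ = 1322 / 14820 = 0.08923.

0.0892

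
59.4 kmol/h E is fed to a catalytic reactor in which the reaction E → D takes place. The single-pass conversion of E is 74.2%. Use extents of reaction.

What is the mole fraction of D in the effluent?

E reacted = 0.742 × 59.4 = 44.07 kmol/h; ν_E = −1, so ξ = 44.07/1 = 44.07 kmol/h.
Outlet amounts (n = n₀ + ν ξ):
  E: 59.4 − 1(44.07) = 15.33
  D: 0 + 1(44.07) = 44.07
Total out = 59.4 kmol/h; y_D = 44.07 / 59.4 = 0.742.

0.742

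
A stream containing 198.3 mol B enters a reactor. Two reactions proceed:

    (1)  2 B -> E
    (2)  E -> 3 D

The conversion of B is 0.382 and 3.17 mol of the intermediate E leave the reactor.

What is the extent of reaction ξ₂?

ξ₂ = 34.7 mol

Conversion of B: B consumed = 2ξ₁ = 0.382 × 198.3 → ξ₁ = 37.88 mol.
E balance: n_E = 0 + 1ξ₁ − 1ξ₂ = 3.17 → ξ₂ = (1·37.88 − 3.17)/1 = 34.71 mol.
Outlet amounts (n = n₀ + Σ ν·ξ):
  B: 198.3 − 2(37.88) = 122.5
  E: 0 + 1(37.88) − 1(34.71) = 3.17
  D: 0 + 3(34.71) = 104.1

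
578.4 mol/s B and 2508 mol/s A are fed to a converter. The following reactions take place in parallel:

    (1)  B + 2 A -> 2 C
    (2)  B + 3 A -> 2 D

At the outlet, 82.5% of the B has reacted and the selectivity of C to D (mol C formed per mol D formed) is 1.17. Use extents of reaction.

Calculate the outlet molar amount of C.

515 mol/s

Conversion of B: B consumed = 0.825 × 578.4 = 477.2 mol/s = 1ξ₁ + 1ξ₂.
Selectivity: 2ξ₁ / (2ξ₂) = 1.17 → ξ₁ = 1.17 ξ₂.
Substitute: (1·1.17 + 1) ξ₂ = 477.2 → ξ₂ = 219.9 mol/s, ξ₁ = 257.3 mol/s.
Outlet amounts (n = n₀ + Σ ν·ξ):
  B: 578.4 − 1(257.3) − 1(219.9) = 101.2
  A: 2508 − 2(257.3) − 3(219.9) = 1334
  C: 0 + 2(257.3) = 514.6
  D: 0 + 2(219.9) = 439.8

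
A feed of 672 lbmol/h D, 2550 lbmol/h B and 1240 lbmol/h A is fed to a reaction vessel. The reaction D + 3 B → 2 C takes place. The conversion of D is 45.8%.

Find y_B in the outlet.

D reacted = 0.458 × 672 = 307.8 lbmol/h; ν_D = −1, so ξ = 307.8/1 = 307.8 lbmol/h.
Outlet amounts (n = n₀ + ν ξ):
  D: 672 − 1(307.8) = 364.2
  B: 2550 − 3(307.8) = 1627
  C: 0 + 2(307.8) = 615.6
  A: 1240 (inert)
Total out = 3846 lbmol/h; y_B = 1627 / 3846 = 0.4229.

0.423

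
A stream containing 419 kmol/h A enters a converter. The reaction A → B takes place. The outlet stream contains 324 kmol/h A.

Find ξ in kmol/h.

ξ = 95 kmol/h

For A: n = n₀ − 1ξ → 324 = 419 − 1ξ, giving ξ = 95 kmol/h.
Outlet amounts (n = n₀ + ν ξ):
  A: 419 − 1(95) = 324
  B: 0 + 1(95) = 95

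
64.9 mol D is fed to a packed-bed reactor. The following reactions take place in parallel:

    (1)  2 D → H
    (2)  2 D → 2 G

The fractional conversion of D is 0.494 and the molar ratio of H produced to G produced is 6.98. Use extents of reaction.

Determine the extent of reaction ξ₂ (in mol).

ξ₂ = 1.07 mol

Conversion of D: D consumed = 0.494 × 64.9 = 32.06 mol = 2ξ₁ + 2ξ₂.
Selectivity: 1ξ₁ / (2ξ₂) = 6.98 → ξ₁ = 13.96 ξ₂.
Substitute: (2·13.96 + 2) ξ₂ = 32.06 → ξ₂ = 1.072 mol, ξ₁ = 14.96 mol.
Outlet amounts (n = n₀ + Σ ν·ξ):
  D: 64.9 − 2(14.96) − 2(1.072) = 32.84
  H: 0 + 1(14.96) = 14.96
  G: 0 + 2(1.072) = 2.143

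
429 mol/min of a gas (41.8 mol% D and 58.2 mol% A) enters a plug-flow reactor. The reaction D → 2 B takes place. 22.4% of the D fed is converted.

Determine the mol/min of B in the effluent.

D reacted = 0.224 × 179.3 = 40.17 mol/min; ν_D = −1, so ξ = 40.17/1 = 40.17 mol/min.
Outlet amounts (n = n₀ + ν ξ):
  D: 179.3 − 1(40.17) = 139.2
  B: 0 + 2(40.17) = 80.34
  A: 249.7 (inert)

80.3 mol/min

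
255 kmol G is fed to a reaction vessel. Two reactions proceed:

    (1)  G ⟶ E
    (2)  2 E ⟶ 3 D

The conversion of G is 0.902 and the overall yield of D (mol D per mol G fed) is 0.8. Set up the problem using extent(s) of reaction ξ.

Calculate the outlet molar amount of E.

Conversion of G: G consumed = 1ξ₁ = 0.902 × 255 → ξ₁ = 230 kmol.
Yield of D: 3ξ₂ / 255 = 0.8 → ξ₂ = 68 kmol.
Outlet amounts (n = n₀ + Σ ν·ξ):
  G: 255 − 1(230) = 24.99
  E: 0 + 1(230) − 2(68) = 94.01
  D: 0 + 3(68) = 204

94 kmol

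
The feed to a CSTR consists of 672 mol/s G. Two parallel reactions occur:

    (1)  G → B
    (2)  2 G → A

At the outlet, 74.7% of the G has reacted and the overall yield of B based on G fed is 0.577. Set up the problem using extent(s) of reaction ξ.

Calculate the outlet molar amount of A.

Yield of B: 1ξ₁ / 672 = 0.577 → ξ₁ = 387.7 mol/s.
Conversion of G: 1ξ₁ + 2ξ₂ = 0.747 × 672 = 502 → ξ₂ = 57.12 mol/s.
Outlet amounts (n = n₀ + Σ ν·ξ):
  G: 672 − 1(387.7) − 2(57.12) = 170
  B: 0 + 1(387.7) = 387.7
  A: 0 + 1(57.12) = 57.12

57.1 mol/s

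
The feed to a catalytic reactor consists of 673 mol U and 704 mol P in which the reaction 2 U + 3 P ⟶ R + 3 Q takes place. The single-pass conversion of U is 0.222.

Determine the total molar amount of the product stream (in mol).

1300 mol

U reacted = 0.222 × 673 = 149.4 mol; ν_U = −2, so ξ = 149.4/2 = 74.7 mol.
Outlet amounts (n = n₀ + ν ξ):
  U: 673 − 2(74.7) = 523.6
  P: 704 − 3(74.7) = 479.9
  R: 0 + 1(74.7) = 74.7
  Q: 0 + 3(74.7) = 224.1
Total out = 523.6 + 479.9 + 74.7 + 224.1 = 1302 mol.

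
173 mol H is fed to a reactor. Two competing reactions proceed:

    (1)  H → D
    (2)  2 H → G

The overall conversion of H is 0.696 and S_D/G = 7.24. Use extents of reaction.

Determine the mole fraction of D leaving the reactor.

0.59

Conversion of H: H consumed = 0.696 × 173 = 120.4 mol = 1ξ₁ + 2ξ₂.
Selectivity: 1ξ₁ / (1ξ₂) = 7.24 → ξ₁ = 7.24 ξ₂.
Substitute: (1·7.24 + 2) ξ₂ = 120.4 → ξ₂ = 13.03 mol, ξ₁ = 94.35 mol.
Outlet amounts (n = n₀ + Σ ν·ξ):
  H: 173 − 1(94.35) − 2(13.03) = 52.59
  D: 0 + 1(94.35) = 94.35
  G: 0 + 1(13.03) = 13.03
Total out = 160 mol; y_D = 94.35 / 160 = 0.5898.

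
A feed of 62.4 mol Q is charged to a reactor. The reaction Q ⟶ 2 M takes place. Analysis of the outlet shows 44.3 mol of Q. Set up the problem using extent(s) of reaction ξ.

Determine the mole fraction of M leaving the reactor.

For Q: n = n₀ − 1ξ → 44.3 = 62.4 − 1ξ, giving ξ = 18.1 mol.
Outlet amounts (n = n₀ + ν ξ):
  Q: 62.4 − 1(18.1) = 44.3
  M: 0 + 2(18.1) = 36.2
Total out = 80.5 mol; y_M = 36.2 / 80.5 = 0.4497.

0.45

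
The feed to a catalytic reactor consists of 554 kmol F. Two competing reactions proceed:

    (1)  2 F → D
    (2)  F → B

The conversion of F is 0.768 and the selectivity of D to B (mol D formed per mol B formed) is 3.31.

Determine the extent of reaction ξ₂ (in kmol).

ξ₂ = 55.8 kmol

Conversion of F: F consumed = 0.768 × 554 = 425.5 kmol = 2ξ₁ + 1ξ₂.
Selectivity: 1ξ₁ / (1ξ₂) = 3.31 → ξ₁ = 3.31 ξ₂.
Substitute: (2·3.31 + 1) ξ₂ = 425.5 → ξ₂ = 55.84 kmol, ξ₁ = 184.8 kmol.
Outlet amounts (n = n₀ + Σ ν·ξ):
  F: 554 − 2(184.8) − 1(55.84) = 128.5
  D: 0 + 1(184.8) = 184.8
  B: 0 + 1(55.84) = 55.84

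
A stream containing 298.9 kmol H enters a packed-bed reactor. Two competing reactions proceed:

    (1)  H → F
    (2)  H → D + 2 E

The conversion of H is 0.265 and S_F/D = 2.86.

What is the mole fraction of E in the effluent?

0.121

Conversion of H: H consumed = 0.265 × 298.9 = 79.21 kmol = 1ξ₁ + 1ξ₂.
Selectivity: 1ξ₁ / (1ξ₂) = 2.86 → ξ₁ = 2.86 ξ₂.
Substitute: (1·2.86 + 1) ξ₂ = 79.21 → ξ₂ = 20.52 kmol, ξ₁ = 58.69 kmol.
Outlet amounts (n = n₀ + Σ ν·ξ):
  H: 298.9 − 1(58.69) − 1(20.52) = 219.7
  F: 0 + 1(58.69) = 58.69
  D: 0 + 1(20.52) = 20.52
  E: 0 + 2(20.52) = 41.04
Total out = 339.9 kmol; y_E = 41.04 / 339.9 = 0.1207.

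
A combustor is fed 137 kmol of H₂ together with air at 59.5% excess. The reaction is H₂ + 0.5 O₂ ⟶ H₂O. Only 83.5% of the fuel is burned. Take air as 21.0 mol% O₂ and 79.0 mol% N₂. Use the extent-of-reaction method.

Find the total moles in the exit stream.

600 kmol

Stoichiometric O₂ = 0.5 × 137 = 68.5 kmol; O₂ fed = 68.5 × 1.595 = 109.3 kmol.
N₂ fed = 109.3 × 79/21 = 411 kmol.
Fuel reacted = 0.835 × 137 → ξ = 114.4 kmol.
Outlet (n = n₀ + ν ξ):
  H₂: 137 − 1(114.4) = 22.61
  O₂: 109.3 − 0.5(114.4) = 52.06
  N₂: 411 (inert)
  H₂O: 0 + 1(114.4) = 114.4
Total out = 22.61 + 52.06 + 411 + 114.4 = 600.1 kmol.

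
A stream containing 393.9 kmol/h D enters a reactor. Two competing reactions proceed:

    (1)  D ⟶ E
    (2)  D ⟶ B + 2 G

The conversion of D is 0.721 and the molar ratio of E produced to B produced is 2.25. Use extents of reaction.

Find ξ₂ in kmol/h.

Conversion of D: D consumed = 0.721 × 393.9 = 284 kmol/h = 1ξ₁ + 1ξ₂.
Selectivity: 1ξ₁ / (1ξ₂) = 2.25 → ξ₁ = 2.25 ξ₂.
Substitute: (1·2.25 + 1) ξ₂ = 284 → ξ₂ = 87.39 kmol/h, ξ₁ = 196.6 kmol/h.
Outlet amounts (n = n₀ + Σ ν·ξ):
  D: 393.9 − 1(196.6) − 1(87.39) = 109.9
  E: 0 + 1(196.6) = 196.6
  B: 0 + 1(87.39) = 87.39
  G: 0 + 2(87.39) = 174.8

ξ₂ = 87.4 kmol/h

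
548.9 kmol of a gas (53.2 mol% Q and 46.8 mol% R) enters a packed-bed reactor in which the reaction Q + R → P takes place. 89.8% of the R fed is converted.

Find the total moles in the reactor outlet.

318 kmol

R reacted = 0.898 × 256.9 = 230.7 kmol; ν_R = −1, so ξ = 230.7/1 = 230.7 kmol.
Outlet amounts (n = n₀ + ν ξ):
  Q: 292 − 1(230.7) = 61.33
  R: 256.9 − 1(230.7) = 26.2
  P: 0 + 1(230.7) = 230.7
Total out = 61.33 + 26.2 + 230.7 = 318.2 kmol.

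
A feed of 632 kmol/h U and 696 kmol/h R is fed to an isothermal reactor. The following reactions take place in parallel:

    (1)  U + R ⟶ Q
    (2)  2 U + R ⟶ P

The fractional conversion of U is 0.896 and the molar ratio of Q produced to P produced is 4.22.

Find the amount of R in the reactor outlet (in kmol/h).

221 kmol/h

Conversion of U: U consumed = 0.896 × 632 = 566.3 kmol/h = 1ξ₁ + 2ξ₂.
Selectivity: 1ξ₁ / (1ξ₂) = 4.22 → ξ₁ = 4.22 ξ₂.
Substitute: (1·4.22 + 2) ξ₂ = 566.3 → ξ₂ = 91.04 kmol/h, ξ₁ = 384.2 kmol/h.
Outlet amounts (n = n₀ + Σ ν·ξ):
  U: 632 − 1(384.2) − 2(91.04) = 65.73
  R: 696 − 1(384.2) − 1(91.04) = 220.8
  Q: 0 + 1(384.2) = 384.2
  P: 0 + 1(91.04) = 91.04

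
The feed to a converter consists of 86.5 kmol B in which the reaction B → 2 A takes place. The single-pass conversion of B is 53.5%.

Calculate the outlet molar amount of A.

92.6 kmol

B reacted = 0.535 × 86.5 = 46.28 kmol; ν_B = −1, so ξ = 46.28/1 = 46.28 kmol.
Outlet amounts (n = n₀ + ν ξ):
  B: 86.5 − 1(46.28) = 40.22
  A: 0 + 2(46.28) = 92.56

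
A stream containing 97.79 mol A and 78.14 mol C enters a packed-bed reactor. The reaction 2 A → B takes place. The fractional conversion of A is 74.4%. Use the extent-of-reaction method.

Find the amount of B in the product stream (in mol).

A reacted = 0.744 × 97.79 = 72.76 mol; ν_A = −2, so ξ = 72.76/2 = 36.38 mol.
Outlet amounts (n = n₀ + ν ξ):
  A: 97.79 − 2(36.38) = 25.03
  B: 0 + 1(36.38) = 36.38
  C: 78.14 (inert)

36.4 mol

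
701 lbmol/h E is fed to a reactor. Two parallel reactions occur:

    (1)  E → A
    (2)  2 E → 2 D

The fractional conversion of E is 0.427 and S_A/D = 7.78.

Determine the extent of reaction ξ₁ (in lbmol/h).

Conversion of E: E consumed = 0.427 × 701 = 299.3 lbmol/h = 1ξ₁ + 2ξ₂.
Selectivity: 1ξ₁ / (2ξ₂) = 7.78 → ξ₁ = 15.56 ξ₂.
Substitute: (1·15.56 + 2) ξ₂ = 299.3 → ξ₂ = 17.05 lbmol/h, ξ₁ = 265.2 lbmol/h.
Outlet amounts (n = n₀ + Σ ν·ξ):
  E: 701 − 1(265.2) − 2(17.05) = 401.7
  A: 0 + 1(265.2) = 265.2
  D: 0 + 2(17.05) = 34.09

ξ₁ = 265 lbmol/h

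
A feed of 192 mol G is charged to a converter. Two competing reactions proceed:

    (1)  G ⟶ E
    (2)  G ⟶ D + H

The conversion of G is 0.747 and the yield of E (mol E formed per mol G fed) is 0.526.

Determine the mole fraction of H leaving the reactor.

0.181

Yield of E: 1ξ₁ / 192 = 0.526 → ξ₁ = 101 mol.
Conversion of G: 1ξ₁ + 1ξ₂ = 0.747 × 192 = 143.4 → ξ₂ = 42.43 mol.
Outlet amounts (n = n₀ + Σ ν·ξ):
  G: 192 − 1(101) − 1(42.43) = 48.58
  E: 0 + 1(101) = 101
  D: 0 + 1(42.43) = 42.43
  H: 0 + 1(42.43) = 42.43
Total out = 234.4 mol; y_H = 42.43 / 234.4 = 0.181.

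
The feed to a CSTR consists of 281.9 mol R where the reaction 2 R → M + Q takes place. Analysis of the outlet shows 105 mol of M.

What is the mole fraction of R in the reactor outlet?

For M: n = n₀ + 1ξ → 105 = 0 + 1ξ, giving ξ = 105 mol.
Outlet amounts (n = n₀ + ν ξ):
  R: 281.9 − 2(105) = 71.9
  M: 0 + 1(105) = 105
  Q: 0 + 1(105) = 105
Total out = 281.9 mol; y_R = 71.9 / 281.9 = 0.2551.

0.255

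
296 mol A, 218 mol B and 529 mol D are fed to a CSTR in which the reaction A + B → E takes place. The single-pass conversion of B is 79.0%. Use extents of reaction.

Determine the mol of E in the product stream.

B reacted = 0.79 × 218 = 172.2 mol; ν_B = −1, so ξ = 172.2/1 = 172.2 mol.
Outlet amounts (n = n₀ + ν ξ):
  A: 296 − 1(172.2) = 123.8
  B: 218 − 1(172.2) = 45.78
  E: 0 + 1(172.2) = 172.2
  D: 529 (inert)

172 mol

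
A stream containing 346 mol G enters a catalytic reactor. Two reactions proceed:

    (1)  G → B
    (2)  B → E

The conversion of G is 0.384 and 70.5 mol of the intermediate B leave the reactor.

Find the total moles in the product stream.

Conversion of G: G consumed = 1ξ₁ = 0.384 × 346 → ξ₁ = 132.9 mol.
B balance: n_B = 0 + 1ξ₁ − 1ξ₂ = 70.5 → ξ₂ = (1·132.9 − 70.5)/1 = 62.36 mol.
Outlet amounts (n = n₀ + Σ ν·ξ):
  G: 346 − 1(132.9) = 213.1
  B: 0 + 1(132.9) − 1(62.36) = 70.5
  E: 0 + 1(62.36) = 62.36
Total out = 213.1 + 70.5 + 62.36 = 346 mol.

346 mol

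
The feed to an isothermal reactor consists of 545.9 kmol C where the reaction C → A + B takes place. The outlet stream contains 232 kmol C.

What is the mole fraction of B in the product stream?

For C: n = n₀ − 1ξ → 232 = 545.9 − 1ξ, giving ξ = 313.9 kmol.
Outlet amounts (n = n₀ + ν ξ):
  C: 545.9 − 1(313.9) = 232
  A: 0 + 1(313.9) = 313.9
  B: 0 + 1(313.9) = 313.9
Total out = 859.8 kmol; y_B = 313.9 / 859.8 = 0.3651.

0.365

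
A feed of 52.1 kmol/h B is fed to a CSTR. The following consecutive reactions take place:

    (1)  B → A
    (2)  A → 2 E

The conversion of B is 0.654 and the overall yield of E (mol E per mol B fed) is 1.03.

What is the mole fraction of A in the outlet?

0.0917

Conversion of B: B consumed = 1ξ₁ = 0.654 × 52.1 → ξ₁ = 34.07 kmol/h.
Yield of E: 2ξ₂ / 52.1 = 1.03 → ξ₂ = 26.83 kmol/h.
Outlet amounts (n = n₀ + Σ ν·ξ):
  B: 52.1 − 1(34.07) = 18.03
  A: 0 + 1(34.07) − 1(26.83) = 7.242
  E: 0 + 2(26.83) = 53.66
Total out = 78.93 kmol/h; y_A = 7.242 / 78.93 = 0.09175.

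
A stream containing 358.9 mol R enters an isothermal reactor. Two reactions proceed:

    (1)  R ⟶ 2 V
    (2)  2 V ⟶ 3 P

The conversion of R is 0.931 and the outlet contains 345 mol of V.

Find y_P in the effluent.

0.567

Conversion of R: R consumed = 1ξ₁ = 0.931 × 358.9 → ξ₁ = 334.1 mol.
V balance: n_V = 0 + 2ξ₁ − 2ξ₂ = 345 → ξ₂ = (2·334.1 − 345)/2 = 161.6 mol.
Outlet amounts (n = n₀ + Σ ν·ξ):
  R: 358.9 − 1(334.1) = 24.76
  V: 0 + 2(334.1) − 2(161.6) = 345
  P: 0 + 3(161.6) = 484.9
Total out = 854.7 mol; y_P = 484.9 / 854.7 = 0.5674.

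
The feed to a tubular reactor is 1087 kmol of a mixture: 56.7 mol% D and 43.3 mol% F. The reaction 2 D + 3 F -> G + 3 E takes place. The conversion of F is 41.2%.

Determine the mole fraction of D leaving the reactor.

F reacted = 0.412 × 470.7 = 193.9 kmol; ν_F = −3, so ξ = 193.9/3 = 64.64 kmol.
Outlet amounts (n = n₀ + ν ξ):
  D: 616.3 − 2(64.64) = 487.1
  F: 470.7 − 3(64.64) = 276.8
  G: 0 + 1(64.64) = 64.64
  E: 0 + 3(64.64) = 193.9
Total out = 1022 kmol; y_D = 487.1 / 1022 = 0.4764.

0.476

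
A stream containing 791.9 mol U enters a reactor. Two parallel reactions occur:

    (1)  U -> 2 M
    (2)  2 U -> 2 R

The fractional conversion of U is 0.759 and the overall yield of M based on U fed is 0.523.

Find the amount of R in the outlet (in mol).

394 mol

Yield of M: 2ξ₁ / 791.9 = 0.523 → ξ₁ = 207.1 mol.
Conversion of U: 1ξ₁ + 2ξ₂ = 0.759 × 791.9 = 601.1 → ξ₂ = 197 mol.
Outlet amounts (n = n₀ + Σ ν·ξ):
  U: 791.9 − 1(207.1) − 2(197) = 190.8
  M: 0 + 2(207.1) = 414.2
  R: 0 + 2(197) = 394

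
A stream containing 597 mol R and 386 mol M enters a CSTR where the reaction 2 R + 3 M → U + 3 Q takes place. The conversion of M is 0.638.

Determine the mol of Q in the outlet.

M reacted = 0.638 × 386 = 246.3 mol; ν_M = −3, so ξ = 246.3/3 = 82.09 mol.
Outlet amounts (n = n₀ + ν ξ):
  R: 597 − 2(82.09) = 432.8
  M: 386 − 3(82.09) = 139.7
  U: 0 + 1(82.09) = 82.09
  Q: 0 + 3(82.09) = 246.3

246 mol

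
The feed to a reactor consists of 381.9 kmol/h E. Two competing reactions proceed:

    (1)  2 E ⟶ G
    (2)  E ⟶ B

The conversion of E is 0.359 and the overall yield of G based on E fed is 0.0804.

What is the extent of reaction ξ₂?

Yield of G: 1ξ₁ / 381.9 = 0.0804 → ξ₁ = 30.7 kmol/h.
Conversion of E: 2ξ₁ + 1ξ₂ = 0.359 × 381.9 = 137.1 → ξ₂ = 75.69 kmol/h.
Outlet amounts (n = n₀ + Σ ν·ξ):
  E: 381.9 − 2(30.7) − 1(75.69) = 244.8
  G: 0 + 1(30.7) = 30.7
  B: 0 + 1(75.69) = 75.69

ξ₂ = 75.7 kmol/h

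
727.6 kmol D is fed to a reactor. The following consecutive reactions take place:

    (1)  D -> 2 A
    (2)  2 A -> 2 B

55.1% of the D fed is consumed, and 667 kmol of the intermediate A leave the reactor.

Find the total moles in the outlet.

Conversion of D: D consumed = 1ξ₁ = 0.551 × 727.6 → ξ₁ = 400.9 kmol.
A balance: n_A = 0 + 2ξ₁ − 2ξ₂ = 667 → ξ₂ = (2·400.9 − 667)/2 = 67.41 kmol.
Outlet amounts (n = n₀ + Σ ν·ξ):
  D: 727.6 − 1(400.9) = 326.7
  A: 0 + 2(400.9) − 2(67.41) = 667
  B: 0 + 2(67.41) = 134.8
Total out = 326.7 + 667 + 134.8 = 1129 kmol.

1130 kmol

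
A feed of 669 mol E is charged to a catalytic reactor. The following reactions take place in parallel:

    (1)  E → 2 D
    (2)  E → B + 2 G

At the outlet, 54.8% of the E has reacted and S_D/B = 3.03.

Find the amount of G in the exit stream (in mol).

292 mol

Conversion of E: E consumed = 0.548 × 669 = 366.6 mol = 1ξ₁ + 1ξ₂.
Selectivity: 2ξ₁ / (1ξ₂) = 3.03 → ξ₁ = 1.515 ξ₂.
Substitute: (1·1.515 + 1) ξ₂ = 366.6 → ξ₂ = 145.8 mol, ξ₁ = 220.8 mol.
Outlet amounts (n = n₀ + Σ ν·ξ):
  E: 669 − 1(220.8) − 1(145.8) = 302.4
  D: 0 + 2(220.8) = 441.7
  B: 0 + 1(145.8) = 145.8
  G: 0 + 2(145.8) = 291.5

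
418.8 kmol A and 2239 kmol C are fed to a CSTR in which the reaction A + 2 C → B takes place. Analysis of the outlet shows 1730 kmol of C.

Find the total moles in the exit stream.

2150 kmol

For C: n = n₀ − 2ξ → 1730 = 2239 − 2ξ, giving ξ = 254.5 kmol.
Outlet amounts (n = n₀ + ν ξ):
  A: 418.8 − 1(254.5) = 164.3
  C: 2239 − 2(254.5) = 1730
  B: 0 + 1(254.5) = 254.5
Total out = 164.3 + 1730 + 254.5 = 2149 kmol.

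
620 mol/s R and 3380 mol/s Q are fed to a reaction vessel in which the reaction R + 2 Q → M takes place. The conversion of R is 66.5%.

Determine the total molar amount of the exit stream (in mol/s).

R reacted = 0.665 × 620 = 412.3 mol/s; ν_R = −1, so ξ = 412.3/1 = 412.3 mol/s.
Outlet amounts (n = n₀ + ν ξ):
  R: 620 − 1(412.3) = 207.7
  Q: 3380 − 2(412.3) = 2555
  M: 0 + 1(412.3) = 412.3
Total out = 207.7 + 2555 + 412.3 = 3175 mol/s.

3180 mol/s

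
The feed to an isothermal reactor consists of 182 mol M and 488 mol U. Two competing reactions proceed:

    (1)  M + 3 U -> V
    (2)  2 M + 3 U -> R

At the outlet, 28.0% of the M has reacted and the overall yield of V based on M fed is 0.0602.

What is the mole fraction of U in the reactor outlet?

0.709

Yield of V: 1ξ₁ / 182 = 0.0602 → ξ₁ = 10.96 mol.
Conversion of M: 1ξ₁ + 2ξ₂ = 0.28 × 182 = 50.96 → ξ₂ = 20 mol.
Outlet amounts (n = n₀ + Σ ν·ξ):
  M: 182 − 1(10.96) − 2(20) = 131
  U: 488 − 3(10.96) − 3(20) = 395.1
  V: 0 + 1(10.96) = 10.96
  R: 0 + 1(20) = 20
Total out = 557.1 mol; y_U = 395.1 / 557.1 = 0.7092.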